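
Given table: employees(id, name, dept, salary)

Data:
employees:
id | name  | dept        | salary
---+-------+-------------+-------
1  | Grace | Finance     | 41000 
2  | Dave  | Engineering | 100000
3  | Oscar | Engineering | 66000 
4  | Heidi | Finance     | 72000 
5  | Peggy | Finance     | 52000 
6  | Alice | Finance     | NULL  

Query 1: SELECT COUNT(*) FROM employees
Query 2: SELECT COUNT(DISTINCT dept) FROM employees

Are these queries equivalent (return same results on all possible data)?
No, not equivalent

Query 1 returns: [(6,)]
Query 2 returns: [(2,)]

Reason: COUNT(*) counts rows, COUNT(DISTINCT dept) counts unique depts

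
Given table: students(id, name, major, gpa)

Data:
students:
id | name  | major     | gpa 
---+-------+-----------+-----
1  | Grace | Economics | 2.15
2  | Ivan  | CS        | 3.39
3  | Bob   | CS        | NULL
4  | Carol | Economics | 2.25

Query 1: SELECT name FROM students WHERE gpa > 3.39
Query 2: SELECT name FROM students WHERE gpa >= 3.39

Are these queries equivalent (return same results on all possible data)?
No, not equivalent

Query 1 returns: []
Query 2 returns: [('Ivan',)]

Reason: > vs >= gives different results when gpa = 3.39 exists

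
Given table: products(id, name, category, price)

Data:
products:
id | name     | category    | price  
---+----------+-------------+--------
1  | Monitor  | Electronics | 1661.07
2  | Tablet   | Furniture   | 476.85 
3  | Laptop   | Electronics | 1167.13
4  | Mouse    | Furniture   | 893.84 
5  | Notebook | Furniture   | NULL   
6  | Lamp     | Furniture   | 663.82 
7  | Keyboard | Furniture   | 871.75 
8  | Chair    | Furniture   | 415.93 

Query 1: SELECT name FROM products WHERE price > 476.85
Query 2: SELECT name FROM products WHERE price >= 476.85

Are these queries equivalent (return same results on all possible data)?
No, not equivalent

Query 1 returns: [('Monitor',), ('Laptop',), ('Mouse',), ('Lamp',), ('Keyboard',)]
Query 2 returns: [('Monitor',), ('Tablet',), ('Laptop',), ('Mouse',), ('Lamp',), ('Keyboard',)]

Reason: > vs >= gives different results when price = 476.85 exists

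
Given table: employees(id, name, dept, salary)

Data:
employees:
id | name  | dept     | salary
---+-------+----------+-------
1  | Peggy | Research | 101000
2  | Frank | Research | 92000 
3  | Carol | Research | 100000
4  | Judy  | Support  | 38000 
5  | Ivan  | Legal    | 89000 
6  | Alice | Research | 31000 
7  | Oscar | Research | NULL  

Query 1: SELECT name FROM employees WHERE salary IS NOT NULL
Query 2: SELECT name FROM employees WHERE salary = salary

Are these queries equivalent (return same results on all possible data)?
Yes, equivalent

Both queries return: [('Alice',), ('Carol',), ('Frank',), ('Ivan',), ('Judy',), ('Peggy',)]

Reason: IS NOT NULL vs self-equality (both exclude NULLs)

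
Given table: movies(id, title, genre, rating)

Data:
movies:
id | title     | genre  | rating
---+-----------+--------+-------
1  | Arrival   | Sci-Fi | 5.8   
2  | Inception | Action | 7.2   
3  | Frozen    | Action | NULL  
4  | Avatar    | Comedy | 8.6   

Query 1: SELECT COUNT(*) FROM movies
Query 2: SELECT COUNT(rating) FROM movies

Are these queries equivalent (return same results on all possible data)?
No, not equivalent

Query 1 returns: [(4,)]
Query 2 returns: [(3,)]

Reason: COUNT(*) includes NULLs, COUNT(column) excludes them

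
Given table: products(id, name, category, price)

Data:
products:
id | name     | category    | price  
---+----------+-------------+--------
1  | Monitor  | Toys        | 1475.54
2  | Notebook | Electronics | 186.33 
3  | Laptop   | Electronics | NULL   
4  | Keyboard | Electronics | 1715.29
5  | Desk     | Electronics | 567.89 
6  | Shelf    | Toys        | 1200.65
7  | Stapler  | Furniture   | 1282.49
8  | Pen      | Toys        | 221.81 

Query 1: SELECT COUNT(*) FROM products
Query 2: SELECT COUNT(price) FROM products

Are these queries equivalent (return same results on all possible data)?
No, not equivalent

Query 1 returns: [(8,)]
Query 2 returns: [(7,)]

Reason: COUNT(*) includes NULLs, COUNT(column) excludes them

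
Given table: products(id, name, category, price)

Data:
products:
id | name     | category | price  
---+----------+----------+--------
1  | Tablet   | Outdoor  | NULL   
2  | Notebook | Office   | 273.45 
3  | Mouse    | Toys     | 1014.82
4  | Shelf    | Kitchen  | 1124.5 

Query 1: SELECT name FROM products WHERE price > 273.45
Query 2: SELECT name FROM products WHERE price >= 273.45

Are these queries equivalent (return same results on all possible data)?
No, not equivalent

Query 1 returns: [('Mouse',), ('Shelf',)]
Query 2 returns: [('Notebook',), ('Mouse',), ('Shelf',)]

Reason: > vs >= gives different results when price = 273.45 exists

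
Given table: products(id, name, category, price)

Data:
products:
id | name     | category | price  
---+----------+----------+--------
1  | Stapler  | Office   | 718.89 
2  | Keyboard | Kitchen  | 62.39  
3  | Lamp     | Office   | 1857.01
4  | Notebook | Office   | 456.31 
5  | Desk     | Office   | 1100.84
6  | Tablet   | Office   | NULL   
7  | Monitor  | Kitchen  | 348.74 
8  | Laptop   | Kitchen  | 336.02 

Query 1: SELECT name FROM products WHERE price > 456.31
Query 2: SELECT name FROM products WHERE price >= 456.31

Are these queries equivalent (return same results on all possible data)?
No, not equivalent

Query 1 returns: [('Stapler',), ('Lamp',), ('Desk',)]
Query 2 returns: [('Stapler',), ('Lamp',), ('Notebook',), ('Desk',)]

Reason: > vs >= gives different results when price = 456.31 exists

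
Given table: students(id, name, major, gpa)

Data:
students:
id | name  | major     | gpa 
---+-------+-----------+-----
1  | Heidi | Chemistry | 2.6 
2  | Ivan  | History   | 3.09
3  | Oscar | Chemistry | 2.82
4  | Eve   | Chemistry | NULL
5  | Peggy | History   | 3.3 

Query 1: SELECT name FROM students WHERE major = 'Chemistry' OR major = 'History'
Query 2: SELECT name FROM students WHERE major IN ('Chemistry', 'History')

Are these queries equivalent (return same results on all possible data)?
Yes, equivalent

Both queries return: [('Eve',), ('Heidi',), ('Ivan',), ('Oscar',), ('Peggy',)]

Reason: OR vs IN are equivalent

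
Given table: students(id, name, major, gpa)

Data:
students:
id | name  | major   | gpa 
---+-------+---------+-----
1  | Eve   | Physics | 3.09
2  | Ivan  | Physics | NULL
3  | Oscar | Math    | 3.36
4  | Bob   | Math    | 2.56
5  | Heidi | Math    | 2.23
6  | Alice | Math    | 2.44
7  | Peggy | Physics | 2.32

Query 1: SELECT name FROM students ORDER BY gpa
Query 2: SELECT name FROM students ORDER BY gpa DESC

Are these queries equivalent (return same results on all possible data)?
No, not equivalent

Query 1 returns: [('Ivan',), ('Heidi',), ('Peggy',), ('Alice',), ('Bob',), ('Eve',), ('Oscar',)]
Query 2 returns: [('Oscar',), ('Eve',), ('Bob',), ('Alice',), ('Peggy',), ('Heidi',), ('Ivan',)]

Reason: ASC vs DESC gives opposite ordering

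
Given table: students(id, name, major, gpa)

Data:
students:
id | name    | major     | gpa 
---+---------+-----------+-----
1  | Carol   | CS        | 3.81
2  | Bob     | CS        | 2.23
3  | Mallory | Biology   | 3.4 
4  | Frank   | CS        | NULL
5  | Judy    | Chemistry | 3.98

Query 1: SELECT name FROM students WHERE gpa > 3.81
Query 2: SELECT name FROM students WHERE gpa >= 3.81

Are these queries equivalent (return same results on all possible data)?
No, not equivalent

Query 1 returns: [('Judy',)]
Query 2 returns: [('Carol',), ('Judy',)]

Reason: > vs >= gives different results when gpa = 3.81 exists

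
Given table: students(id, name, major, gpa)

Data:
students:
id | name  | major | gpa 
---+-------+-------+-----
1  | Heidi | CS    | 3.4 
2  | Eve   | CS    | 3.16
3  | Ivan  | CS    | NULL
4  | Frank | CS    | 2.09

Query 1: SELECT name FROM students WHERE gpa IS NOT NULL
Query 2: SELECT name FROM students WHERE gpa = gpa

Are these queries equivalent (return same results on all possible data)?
Yes, equivalent

Both queries return: [('Eve',), ('Frank',), ('Heidi',)]

Reason: IS NOT NULL vs self-equality (both exclude NULLs)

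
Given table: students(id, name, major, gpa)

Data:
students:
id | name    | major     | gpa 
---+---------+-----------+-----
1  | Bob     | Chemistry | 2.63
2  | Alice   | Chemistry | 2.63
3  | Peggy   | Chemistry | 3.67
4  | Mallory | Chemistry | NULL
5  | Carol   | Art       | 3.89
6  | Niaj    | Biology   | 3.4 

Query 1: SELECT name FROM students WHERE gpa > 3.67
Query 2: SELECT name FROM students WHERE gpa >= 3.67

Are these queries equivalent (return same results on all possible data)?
No, not equivalent

Query 1 returns: [('Carol',)]
Query 2 returns: [('Peggy',), ('Carol',)]

Reason: > vs >= gives different results when gpa = 3.67 exists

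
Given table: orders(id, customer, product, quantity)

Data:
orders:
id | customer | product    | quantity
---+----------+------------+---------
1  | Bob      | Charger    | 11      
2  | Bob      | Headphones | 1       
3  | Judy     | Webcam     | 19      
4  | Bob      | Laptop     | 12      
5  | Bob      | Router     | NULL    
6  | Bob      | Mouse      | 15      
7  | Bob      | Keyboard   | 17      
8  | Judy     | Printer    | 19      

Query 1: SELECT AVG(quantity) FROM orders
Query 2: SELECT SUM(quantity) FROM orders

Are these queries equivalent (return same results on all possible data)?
No, not equivalent

Query 1 returns: [(13.428571428571429,)]
Query 2 returns: [(94,)]

Reason: AVG vs SUM give different aggregate values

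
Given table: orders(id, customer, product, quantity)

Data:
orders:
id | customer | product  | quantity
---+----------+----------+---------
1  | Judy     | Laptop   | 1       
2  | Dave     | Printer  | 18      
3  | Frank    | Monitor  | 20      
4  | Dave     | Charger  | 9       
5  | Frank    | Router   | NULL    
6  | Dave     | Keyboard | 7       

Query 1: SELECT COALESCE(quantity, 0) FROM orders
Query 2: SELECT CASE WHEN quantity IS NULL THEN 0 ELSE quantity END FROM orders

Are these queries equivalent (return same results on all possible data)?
Yes, equivalent

Both queries return: [(0,), (1,), (7,), (9,), (18,), (20,)]

Reason: COALESCE vs CASE for NULL handling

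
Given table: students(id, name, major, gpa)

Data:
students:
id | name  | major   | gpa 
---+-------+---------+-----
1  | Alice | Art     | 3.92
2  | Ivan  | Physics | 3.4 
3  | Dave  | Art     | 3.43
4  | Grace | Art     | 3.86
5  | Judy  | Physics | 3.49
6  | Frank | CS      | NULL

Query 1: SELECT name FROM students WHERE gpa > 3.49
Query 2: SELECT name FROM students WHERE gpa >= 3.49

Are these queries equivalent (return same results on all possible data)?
No, not equivalent

Query 1 returns: [('Alice',), ('Grace',)]
Query 2 returns: [('Alice',), ('Grace',), ('Judy',)]

Reason: > vs >= gives different results when gpa = 3.49 exists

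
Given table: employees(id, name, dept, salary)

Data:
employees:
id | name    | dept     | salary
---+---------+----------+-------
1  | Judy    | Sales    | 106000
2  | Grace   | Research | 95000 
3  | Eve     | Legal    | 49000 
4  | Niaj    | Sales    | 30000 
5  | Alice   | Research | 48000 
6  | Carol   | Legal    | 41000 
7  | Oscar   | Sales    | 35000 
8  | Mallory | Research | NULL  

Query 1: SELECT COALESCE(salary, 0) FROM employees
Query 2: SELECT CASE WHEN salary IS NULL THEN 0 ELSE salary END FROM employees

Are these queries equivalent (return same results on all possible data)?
Yes, equivalent

Both queries return: [(0,), (30000,), (35000,), (41000,), (48000,), (49000,), (95000,), (106000,)]

Reason: COALESCE vs CASE for NULL handling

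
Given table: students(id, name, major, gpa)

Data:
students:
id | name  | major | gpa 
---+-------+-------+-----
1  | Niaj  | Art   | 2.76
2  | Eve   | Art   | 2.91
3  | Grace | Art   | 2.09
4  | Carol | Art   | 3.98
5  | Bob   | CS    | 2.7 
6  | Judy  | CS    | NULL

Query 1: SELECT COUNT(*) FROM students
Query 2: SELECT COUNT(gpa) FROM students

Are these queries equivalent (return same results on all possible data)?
No, not equivalent

Query 1 returns: [(6,)]
Query 2 returns: [(5,)]

Reason: COUNT(*) includes NULLs, COUNT(column) excludes them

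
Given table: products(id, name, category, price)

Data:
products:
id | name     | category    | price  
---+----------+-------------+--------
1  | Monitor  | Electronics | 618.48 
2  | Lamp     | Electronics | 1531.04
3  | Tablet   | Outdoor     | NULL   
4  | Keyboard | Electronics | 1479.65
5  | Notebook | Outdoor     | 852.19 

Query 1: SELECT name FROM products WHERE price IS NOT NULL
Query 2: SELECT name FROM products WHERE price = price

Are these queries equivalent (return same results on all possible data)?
Yes, equivalent

Both queries return: [('Keyboard',), ('Lamp',), ('Monitor',), ('Notebook',)]

Reason: IS NOT NULL vs self-equality (both exclude NULLs)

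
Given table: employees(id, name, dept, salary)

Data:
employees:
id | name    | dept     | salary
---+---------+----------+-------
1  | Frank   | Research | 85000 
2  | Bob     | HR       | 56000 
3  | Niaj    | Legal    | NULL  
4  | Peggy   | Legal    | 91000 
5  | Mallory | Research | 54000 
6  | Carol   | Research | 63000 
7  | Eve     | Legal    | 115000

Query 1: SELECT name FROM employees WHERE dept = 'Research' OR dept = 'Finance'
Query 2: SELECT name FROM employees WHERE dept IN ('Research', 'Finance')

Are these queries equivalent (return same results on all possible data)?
Yes, equivalent

Both queries return: [('Carol',), ('Frank',), ('Mallory',)]

Reason: OR vs IN are equivalent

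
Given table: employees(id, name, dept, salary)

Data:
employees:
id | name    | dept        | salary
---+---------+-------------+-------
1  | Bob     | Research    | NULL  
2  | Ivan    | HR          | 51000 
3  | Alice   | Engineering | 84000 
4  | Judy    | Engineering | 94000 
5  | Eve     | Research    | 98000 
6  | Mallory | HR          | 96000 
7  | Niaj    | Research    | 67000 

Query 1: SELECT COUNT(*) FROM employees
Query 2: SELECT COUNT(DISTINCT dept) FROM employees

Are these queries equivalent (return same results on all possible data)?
No, not equivalent

Query 1 returns: [(7,)]
Query 2 returns: [(3,)]

Reason: COUNT(*) counts rows, COUNT(DISTINCT dept) counts unique depts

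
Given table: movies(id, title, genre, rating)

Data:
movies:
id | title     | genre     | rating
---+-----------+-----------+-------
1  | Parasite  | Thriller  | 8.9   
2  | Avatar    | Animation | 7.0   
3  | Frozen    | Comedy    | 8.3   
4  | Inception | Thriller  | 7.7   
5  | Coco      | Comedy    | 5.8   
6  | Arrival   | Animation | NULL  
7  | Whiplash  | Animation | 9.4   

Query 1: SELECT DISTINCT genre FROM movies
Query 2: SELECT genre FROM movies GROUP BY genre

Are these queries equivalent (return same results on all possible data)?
Yes, equivalent

Both queries return: [('Animation',), ('Comedy',), ('Thriller',)]

Reason: Both get unique genres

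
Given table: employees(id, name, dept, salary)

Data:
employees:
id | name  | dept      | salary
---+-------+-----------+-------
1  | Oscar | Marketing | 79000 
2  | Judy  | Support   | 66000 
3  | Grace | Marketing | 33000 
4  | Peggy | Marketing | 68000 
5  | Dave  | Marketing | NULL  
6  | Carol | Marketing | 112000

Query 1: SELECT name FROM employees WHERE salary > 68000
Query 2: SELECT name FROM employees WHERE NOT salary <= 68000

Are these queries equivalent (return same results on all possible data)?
Yes, equivalent

Both queries return: [('Carol',), ('Oscar',)]

Reason: Both filter salary > 68000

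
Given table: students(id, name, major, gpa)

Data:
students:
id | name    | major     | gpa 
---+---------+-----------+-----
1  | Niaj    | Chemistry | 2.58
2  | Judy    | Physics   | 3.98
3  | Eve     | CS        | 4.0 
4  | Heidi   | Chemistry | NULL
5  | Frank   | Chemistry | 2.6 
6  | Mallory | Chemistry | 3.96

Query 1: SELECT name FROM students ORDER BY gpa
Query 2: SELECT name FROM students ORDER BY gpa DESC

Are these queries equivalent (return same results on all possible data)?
No, not equivalent

Query 1 returns: [('Heidi',), ('Niaj',), ('Frank',), ('Mallory',), ('Judy',), ('Eve',)]
Query 2 returns: [('Eve',), ('Judy',), ('Mallory',), ('Frank',), ('Niaj',), ('Heidi',)]

Reason: ASC vs DESC gives opposite ordering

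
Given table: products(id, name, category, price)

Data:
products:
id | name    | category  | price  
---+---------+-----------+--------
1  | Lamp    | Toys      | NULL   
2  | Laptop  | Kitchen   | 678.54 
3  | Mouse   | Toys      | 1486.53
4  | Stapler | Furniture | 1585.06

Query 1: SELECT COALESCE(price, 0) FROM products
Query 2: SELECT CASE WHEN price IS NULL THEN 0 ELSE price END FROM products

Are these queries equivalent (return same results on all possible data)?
Yes, equivalent

Both queries return: [(0,), (678.54,), (1486.53,), (1585.06,)]

Reason: COALESCE vs CASE for NULL handling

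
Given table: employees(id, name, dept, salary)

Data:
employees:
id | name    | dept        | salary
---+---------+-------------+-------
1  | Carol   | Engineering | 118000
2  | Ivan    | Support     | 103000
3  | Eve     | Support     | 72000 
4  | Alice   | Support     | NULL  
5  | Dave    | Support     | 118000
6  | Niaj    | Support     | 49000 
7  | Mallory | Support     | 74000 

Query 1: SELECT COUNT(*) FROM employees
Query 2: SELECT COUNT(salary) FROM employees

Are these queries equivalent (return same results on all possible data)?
No, not equivalent

Query 1 returns: [(7,)]
Query 2 returns: [(6,)]

Reason: COUNT(*) includes NULLs, COUNT(column) excludes them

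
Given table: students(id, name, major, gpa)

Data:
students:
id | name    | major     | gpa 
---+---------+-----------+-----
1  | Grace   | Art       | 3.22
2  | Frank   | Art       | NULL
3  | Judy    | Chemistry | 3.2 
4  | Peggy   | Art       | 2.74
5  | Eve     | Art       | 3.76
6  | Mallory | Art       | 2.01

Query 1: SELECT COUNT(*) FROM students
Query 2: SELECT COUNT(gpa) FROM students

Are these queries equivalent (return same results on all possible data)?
No, not equivalent

Query 1 returns: [(6,)]
Query 2 returns: [(5,)]

Reason: COUNT(*) includes NULLs, COUNT(column) excludes them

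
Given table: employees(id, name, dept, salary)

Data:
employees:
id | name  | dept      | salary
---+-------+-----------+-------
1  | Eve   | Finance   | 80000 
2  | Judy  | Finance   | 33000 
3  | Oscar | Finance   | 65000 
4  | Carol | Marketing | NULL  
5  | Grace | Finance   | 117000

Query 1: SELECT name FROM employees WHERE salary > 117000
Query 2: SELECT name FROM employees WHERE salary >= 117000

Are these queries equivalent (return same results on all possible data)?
No, not equivalent

Query 1 returns: []
Query 2 returns: [('Grace',)]

Reason: > vs >= gives different results when salary = 117000 exists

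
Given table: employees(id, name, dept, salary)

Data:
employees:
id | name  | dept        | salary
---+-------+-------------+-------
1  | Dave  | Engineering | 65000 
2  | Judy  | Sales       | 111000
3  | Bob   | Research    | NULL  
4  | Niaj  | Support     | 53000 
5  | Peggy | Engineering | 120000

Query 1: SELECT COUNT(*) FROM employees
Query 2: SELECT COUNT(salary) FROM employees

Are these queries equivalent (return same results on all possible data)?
No, not equivalent

Query 1 returns: [(5,)]
Query 2 returns: [(4,)]

Reason: COUNT(*) includes NULLs, COUNT(column) excludes them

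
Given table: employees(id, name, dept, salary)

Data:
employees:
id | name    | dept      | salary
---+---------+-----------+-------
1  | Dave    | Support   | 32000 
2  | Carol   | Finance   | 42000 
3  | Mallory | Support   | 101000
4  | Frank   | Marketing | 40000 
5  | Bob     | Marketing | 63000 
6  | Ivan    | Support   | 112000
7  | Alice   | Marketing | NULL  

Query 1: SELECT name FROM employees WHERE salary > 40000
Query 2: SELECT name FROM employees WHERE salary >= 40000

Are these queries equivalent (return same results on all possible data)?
No, not equivalent

Query 1 returns: [('Carol',), ('Mallory',), ('Bob',), ('Ivan',)]
Query 2 returns: [('Carol',), ('Mallory',), ('Frank',), ('Bob',), ('Ivan',)]

Reason: > vs >= gives different results when salary = 40000 exists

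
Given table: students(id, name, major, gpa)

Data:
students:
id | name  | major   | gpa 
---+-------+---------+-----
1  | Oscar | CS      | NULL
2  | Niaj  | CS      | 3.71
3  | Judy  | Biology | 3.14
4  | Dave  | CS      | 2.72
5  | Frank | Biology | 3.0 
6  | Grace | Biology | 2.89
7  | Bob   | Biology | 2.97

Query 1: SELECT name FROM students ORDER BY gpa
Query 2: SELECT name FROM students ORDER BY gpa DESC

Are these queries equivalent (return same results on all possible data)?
No, not equivalent

Query 1 returns: [('Oscar',), ('Dave',), ('Grace',), ('Bob',), ('Frank',), ('Judy',), ('Niaj',)]
Query 2 returns: [('Niaj',), ('Judy',), ('Frank',), ('Bob',), ('Grace',), ('Dave',), ('Oscar',)]

Reason: ASC vs DESC gives opposite ordering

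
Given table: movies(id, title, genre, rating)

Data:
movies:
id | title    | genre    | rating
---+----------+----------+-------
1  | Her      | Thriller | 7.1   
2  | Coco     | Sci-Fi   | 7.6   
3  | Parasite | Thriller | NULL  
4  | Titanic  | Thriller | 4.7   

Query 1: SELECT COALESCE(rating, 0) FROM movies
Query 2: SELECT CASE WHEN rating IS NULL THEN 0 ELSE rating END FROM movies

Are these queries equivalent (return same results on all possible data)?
Yes, equivalent

Both queries return: [(0,), (4.7,), (7.1,), (7.6,)]

Reason: COALESCE vs CASE for NULL handling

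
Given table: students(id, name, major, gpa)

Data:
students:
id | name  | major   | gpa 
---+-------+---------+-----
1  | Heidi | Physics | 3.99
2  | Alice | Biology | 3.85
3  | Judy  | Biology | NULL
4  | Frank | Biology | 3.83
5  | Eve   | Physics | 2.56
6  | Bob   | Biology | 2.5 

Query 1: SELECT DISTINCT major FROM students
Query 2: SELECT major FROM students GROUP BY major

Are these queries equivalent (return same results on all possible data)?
Yes, equivalent

Both queries return: [('Biology',), ('Physics',)]

Reason: Both get unique majors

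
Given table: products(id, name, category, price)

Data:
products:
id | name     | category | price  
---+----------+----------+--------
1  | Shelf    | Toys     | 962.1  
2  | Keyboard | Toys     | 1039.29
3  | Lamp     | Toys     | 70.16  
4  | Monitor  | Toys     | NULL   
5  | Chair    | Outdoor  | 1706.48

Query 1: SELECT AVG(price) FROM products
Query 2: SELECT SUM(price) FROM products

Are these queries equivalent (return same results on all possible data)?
No, not equivalent

Query 1 returns: [(944.5075,)]
Query 2 returns: [(3778.03,)]

Reason: AVG vs SUM give different aggregate values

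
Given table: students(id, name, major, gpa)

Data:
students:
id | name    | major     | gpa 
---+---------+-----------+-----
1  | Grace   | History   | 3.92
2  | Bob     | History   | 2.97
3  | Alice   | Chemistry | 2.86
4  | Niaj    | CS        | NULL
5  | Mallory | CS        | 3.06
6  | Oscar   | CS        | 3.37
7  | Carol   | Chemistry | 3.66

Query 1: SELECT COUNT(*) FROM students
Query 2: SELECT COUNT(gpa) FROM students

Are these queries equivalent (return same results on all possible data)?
No, not equivalent

Query 1 returns: [(7,)]
Query 2 returns: [(6,)]

Reason: COUNT(*) includes NULLs, COUNT(column) excludes them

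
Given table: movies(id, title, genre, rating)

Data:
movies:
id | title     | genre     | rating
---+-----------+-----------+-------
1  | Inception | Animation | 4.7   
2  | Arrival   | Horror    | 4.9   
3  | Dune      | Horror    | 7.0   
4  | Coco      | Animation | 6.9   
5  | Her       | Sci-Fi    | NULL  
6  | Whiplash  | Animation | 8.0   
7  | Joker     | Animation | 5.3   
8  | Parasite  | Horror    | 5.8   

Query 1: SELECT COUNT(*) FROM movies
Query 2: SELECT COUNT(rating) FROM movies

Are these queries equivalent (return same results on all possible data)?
No, not equivalent

Query 1 returns: [(8,)]
Query 2 returns: [(7,)]

Reason: COUNT(*) includes NULLs, COUNT(column) excludes them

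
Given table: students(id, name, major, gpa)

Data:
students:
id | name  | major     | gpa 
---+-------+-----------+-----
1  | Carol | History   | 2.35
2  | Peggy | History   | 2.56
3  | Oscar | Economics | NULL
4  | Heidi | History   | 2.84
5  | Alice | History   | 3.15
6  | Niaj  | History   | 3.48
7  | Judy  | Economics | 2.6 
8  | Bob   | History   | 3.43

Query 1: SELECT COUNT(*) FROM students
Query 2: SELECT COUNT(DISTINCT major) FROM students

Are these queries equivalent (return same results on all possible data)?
No, not equivalent

Query 1 returns: [(8,)]
Query 2 returns: [(2,)]

Reason: COUNT(*) counts rows, COUNT(DISTINCT major) counts unique majors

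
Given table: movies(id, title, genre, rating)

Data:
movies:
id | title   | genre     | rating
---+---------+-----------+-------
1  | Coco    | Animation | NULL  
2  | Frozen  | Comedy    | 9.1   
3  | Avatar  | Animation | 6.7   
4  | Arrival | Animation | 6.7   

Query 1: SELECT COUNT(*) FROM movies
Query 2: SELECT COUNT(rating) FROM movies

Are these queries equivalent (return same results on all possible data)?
No, not equivalent

Query 1 returns: [(4,)]
Query 2 returns: [(3,)]

Reason: COUNT(*) includes NULLs, COUNT(column) excludes them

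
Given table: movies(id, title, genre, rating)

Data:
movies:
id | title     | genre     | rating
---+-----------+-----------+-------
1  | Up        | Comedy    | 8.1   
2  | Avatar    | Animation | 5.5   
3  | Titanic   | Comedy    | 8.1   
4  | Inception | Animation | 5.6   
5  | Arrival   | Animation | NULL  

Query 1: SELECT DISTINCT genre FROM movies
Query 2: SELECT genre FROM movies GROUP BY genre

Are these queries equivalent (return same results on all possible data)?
Yes, equivalent

Both queries return: [('Animation',), ('Comedy',)]

Reason: Both get unique genres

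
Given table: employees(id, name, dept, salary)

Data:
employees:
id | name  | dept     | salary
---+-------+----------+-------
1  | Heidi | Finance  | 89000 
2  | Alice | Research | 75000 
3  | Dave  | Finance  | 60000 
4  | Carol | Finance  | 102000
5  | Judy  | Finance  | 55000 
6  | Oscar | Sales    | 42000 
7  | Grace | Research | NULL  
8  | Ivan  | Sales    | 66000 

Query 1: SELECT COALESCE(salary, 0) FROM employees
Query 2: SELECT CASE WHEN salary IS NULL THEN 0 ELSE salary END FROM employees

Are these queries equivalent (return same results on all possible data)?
Yes, equivalent

Both queries return: [(0,), (42000,), (55000,), (60000,), (66000,), (75000,), (89000,), (102000,)]

Reason: COALESCE vs CASE for NULL handling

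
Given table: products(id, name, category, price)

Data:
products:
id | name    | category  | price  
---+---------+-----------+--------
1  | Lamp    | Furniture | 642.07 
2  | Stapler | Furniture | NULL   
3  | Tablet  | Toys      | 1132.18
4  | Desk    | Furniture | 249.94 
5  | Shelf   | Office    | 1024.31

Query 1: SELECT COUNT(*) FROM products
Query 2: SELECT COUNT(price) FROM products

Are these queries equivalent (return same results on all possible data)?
No, not equivalent

Query 1 returns: [(5,)]
Query 2 returns: [(4,)]

Reason: COUNT(*) includes NULLs, COUNT(column) excludes them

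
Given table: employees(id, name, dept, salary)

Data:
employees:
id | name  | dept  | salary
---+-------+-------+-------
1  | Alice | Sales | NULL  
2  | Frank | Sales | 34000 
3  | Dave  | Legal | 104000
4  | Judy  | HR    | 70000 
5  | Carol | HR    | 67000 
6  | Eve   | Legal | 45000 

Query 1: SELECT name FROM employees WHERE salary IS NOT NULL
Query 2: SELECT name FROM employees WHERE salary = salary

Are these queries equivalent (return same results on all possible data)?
Yes, equivalent

Both queries return: [('Carol',), ('Dave',), ('Eve',), ('Frank',), ('Judy',)]

Reason: IS NOT NULL vs self-equality (both exclude NULLs)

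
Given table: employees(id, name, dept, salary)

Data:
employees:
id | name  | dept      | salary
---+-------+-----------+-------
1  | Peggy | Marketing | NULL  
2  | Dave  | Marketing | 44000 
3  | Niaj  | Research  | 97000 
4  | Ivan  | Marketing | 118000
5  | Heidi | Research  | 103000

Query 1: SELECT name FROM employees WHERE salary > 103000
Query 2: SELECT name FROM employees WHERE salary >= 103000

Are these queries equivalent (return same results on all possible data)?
No, not equivalent

Query 1 returns: [('Ivan',)]
Query 2 returns: [('Ivan',), ('Heidi',)]

Reason: > vs >= gives different results when salary = 103000 exists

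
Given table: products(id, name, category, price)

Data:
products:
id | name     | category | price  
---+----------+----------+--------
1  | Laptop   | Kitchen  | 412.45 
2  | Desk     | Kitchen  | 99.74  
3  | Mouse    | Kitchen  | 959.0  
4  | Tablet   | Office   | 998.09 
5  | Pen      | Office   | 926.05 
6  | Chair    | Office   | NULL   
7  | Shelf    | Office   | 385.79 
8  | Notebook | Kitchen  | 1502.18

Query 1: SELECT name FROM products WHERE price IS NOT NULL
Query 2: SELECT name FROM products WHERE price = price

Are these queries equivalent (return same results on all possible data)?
Yes, equivalent

Both queries return: [('Desk',), ('Laptop',), ('Mouse',), ('Notebook',), ('Pen',), ('Shelf',), ('Tablet',)]

Reason: IS NOT NULL vs self-equality (both exclude NULLs)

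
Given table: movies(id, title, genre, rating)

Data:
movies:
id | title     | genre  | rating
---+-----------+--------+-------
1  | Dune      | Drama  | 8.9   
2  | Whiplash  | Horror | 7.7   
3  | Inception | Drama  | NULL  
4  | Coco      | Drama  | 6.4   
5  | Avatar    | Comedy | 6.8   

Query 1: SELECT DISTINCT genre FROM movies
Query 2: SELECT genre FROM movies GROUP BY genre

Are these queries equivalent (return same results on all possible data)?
Yes, equivalent

Both queries return: [('Comedy',), ('Drama',), ('Horror',)]

Reason: Both get unique genres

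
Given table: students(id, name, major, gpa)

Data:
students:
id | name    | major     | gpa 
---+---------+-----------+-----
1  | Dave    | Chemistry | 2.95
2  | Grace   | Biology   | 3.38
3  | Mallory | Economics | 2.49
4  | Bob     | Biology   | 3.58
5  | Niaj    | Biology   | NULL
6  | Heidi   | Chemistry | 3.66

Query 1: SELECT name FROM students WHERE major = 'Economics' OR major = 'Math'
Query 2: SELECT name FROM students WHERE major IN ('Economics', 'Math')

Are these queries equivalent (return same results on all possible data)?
Yes, equivalent

Both queries return: [('Mallory',)]

Reason: OR vs IN are equivalent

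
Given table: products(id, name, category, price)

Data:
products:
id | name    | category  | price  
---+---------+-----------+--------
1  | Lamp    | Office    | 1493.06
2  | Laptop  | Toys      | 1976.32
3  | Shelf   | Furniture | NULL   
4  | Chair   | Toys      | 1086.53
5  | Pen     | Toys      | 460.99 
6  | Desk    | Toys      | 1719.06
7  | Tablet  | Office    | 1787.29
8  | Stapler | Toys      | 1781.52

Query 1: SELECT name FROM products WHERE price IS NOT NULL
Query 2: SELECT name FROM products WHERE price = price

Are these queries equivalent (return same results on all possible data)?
Yes, equivalent

Both queries return: [('Chair',), ('Desk',), ('Lamp',), ('Laptop',), ('Pen',), ('Stapler',), ('Tablet',)]

Reason: IS NOT NULL vs self-equality (both exclude NULLs)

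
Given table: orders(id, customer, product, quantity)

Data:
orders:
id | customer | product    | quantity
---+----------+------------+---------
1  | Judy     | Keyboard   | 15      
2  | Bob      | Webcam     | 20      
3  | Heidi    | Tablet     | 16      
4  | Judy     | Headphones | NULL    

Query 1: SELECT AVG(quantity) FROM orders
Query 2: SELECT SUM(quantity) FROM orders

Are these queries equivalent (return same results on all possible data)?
No, not equivalent

Query 1 returns: [(17.0,)]
Query 2 returns: [(51,)]

Reason: AVG vs SUM give different aggregate values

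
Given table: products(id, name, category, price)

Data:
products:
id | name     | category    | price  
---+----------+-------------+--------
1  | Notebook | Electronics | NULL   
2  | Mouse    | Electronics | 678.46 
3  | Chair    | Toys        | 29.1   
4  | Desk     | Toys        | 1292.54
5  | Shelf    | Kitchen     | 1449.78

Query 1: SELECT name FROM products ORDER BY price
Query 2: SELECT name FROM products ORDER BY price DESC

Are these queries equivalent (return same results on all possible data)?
No, not equivalent

Query 1 returns: [('Notebook',), ('Chair',), ('Mouse',), ('Desk',), ('Shelf',)]
Query 2 returns: [('Shelf',), ('Desk',), ('Mouse',), ('Chair',), ('Notebook',)]

Reason: ASC vs DESC gives opposite ordering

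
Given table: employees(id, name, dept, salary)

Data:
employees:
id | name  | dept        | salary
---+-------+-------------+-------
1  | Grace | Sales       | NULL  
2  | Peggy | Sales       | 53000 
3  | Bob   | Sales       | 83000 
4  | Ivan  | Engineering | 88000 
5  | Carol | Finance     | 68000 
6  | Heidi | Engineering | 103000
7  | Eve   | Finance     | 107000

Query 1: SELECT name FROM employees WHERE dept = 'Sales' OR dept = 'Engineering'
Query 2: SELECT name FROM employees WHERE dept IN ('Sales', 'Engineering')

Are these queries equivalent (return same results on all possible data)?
Yes, equivalent

Both queries return: [('Bob',), ('Grace',), ('Heidi',), ('Ivan',), ('Peggy',)]

Reason: OR vs IN are equivalent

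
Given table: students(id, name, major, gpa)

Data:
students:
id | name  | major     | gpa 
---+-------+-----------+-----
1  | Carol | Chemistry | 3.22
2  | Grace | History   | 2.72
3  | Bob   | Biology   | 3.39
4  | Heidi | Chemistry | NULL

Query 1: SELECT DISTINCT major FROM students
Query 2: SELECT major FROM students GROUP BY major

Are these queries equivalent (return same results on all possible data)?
Yes, equivalent

Both queries return: [('Biology',), ('Chemistry',), ('History',)]

Reason: Both get unique majors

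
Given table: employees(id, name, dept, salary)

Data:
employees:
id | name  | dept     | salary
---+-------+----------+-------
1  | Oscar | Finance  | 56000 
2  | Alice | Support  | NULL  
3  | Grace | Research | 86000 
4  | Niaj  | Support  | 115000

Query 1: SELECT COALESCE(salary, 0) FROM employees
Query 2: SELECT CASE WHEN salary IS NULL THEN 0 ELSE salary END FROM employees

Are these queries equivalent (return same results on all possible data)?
Yes, equivalent

Both queries return: [(0,), (56000,), (86000,), (115000,)]

Reason: COALESCE vs CASE for NULL handling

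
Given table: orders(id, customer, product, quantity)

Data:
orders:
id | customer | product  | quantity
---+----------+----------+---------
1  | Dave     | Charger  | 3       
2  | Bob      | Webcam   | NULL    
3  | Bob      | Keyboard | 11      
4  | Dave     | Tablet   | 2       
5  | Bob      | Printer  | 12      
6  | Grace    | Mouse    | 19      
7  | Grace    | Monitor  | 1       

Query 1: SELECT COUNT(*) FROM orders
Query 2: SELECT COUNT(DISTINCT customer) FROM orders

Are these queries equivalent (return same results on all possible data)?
No, not equivalent

Query 1 returns: [(7,)]
Query 2 returns: [(3,)]

Reason: COUNT(*) counts rows, COUNT(DISTINCT customer) counts unique customers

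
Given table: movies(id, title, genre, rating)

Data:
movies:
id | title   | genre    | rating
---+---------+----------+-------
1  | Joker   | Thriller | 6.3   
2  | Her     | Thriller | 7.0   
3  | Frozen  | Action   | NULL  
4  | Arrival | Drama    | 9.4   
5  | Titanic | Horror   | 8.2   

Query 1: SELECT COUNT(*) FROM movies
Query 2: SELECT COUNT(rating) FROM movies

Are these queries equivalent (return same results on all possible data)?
No, not equivalent

Query 1 returns: [(5,)]
Query 2 returns: [(4,)]

Reason: COUNT(*) includes NULLs, COUNT(column) excludes them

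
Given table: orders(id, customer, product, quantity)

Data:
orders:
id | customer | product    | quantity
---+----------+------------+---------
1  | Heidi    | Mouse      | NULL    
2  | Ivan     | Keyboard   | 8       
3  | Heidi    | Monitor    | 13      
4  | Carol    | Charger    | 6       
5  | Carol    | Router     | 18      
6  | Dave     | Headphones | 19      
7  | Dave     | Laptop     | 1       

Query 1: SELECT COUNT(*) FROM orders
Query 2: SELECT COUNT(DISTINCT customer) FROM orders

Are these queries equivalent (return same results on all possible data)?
No, not equivalent

Query 1 returns: [(7,)]
Query 2 returns: [(4,)]

Reason: COUNT(*) counts rows, COUNT(DISTINCT customer) counts unique customers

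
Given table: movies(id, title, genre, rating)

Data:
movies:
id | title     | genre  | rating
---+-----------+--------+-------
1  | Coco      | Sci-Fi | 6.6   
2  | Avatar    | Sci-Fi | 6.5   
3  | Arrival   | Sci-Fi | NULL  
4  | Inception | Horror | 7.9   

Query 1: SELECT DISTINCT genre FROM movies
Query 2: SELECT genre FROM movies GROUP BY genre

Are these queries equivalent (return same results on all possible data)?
Yes, equivalent

Both queries return: [('Horror',), ('Sci-Fi',)]

Reason: Both get unique genres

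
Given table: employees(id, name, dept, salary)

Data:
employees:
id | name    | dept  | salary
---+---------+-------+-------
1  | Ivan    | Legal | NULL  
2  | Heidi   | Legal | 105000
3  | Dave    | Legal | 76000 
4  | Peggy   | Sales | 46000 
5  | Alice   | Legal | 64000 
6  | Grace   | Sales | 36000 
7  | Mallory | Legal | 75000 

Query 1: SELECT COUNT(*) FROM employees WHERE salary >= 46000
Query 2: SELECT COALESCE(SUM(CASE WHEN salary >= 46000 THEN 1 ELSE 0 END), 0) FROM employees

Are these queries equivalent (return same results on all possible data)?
Yes, equivalent

Both queries return: [(5,)]

Reason: COUNT with WHERE vs conditional SUM (COALESCE handles empty-table NULL)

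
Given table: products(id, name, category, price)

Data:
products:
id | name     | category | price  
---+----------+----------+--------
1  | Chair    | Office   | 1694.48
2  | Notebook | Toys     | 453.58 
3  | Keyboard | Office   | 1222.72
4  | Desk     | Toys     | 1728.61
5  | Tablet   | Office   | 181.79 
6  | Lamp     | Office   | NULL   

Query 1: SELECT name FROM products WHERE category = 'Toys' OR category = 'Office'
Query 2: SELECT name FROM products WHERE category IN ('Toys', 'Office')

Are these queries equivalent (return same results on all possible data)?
Yes, equivalent

Both queries return: [('Chair',), ('Desk',), ('Keyboard',), ('Lamp',), ('Notebook',), ('Tablet',)]

Reason: OR vs IN are equivalent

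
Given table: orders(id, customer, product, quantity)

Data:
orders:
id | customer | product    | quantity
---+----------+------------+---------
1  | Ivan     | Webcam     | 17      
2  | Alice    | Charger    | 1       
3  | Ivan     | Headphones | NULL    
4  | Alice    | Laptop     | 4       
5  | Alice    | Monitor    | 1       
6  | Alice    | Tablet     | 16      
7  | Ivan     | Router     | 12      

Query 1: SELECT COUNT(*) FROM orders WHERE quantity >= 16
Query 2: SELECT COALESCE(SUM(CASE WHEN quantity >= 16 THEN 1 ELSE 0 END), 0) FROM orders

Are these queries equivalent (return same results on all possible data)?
Yes, equivalent

Both queries return: [(2,)]

Reason: COUNT with WHERE vs conditional SUM (COALESCE handles empty-table NULL)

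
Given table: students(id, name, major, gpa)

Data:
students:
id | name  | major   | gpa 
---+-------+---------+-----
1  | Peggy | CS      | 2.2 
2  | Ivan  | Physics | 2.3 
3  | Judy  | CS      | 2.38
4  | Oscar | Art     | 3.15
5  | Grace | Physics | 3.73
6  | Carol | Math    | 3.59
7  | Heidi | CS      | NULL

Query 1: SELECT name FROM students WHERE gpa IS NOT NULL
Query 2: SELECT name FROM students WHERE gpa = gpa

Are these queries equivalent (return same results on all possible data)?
Yes, equivalent

Both queries return: [('Carol',), ('Grace',), ('Ivan',), ('Judy',), ('Oscar',), ('Peggy',)]

Reason: IS NOT NULL vs self-equality (both exclude NULLs)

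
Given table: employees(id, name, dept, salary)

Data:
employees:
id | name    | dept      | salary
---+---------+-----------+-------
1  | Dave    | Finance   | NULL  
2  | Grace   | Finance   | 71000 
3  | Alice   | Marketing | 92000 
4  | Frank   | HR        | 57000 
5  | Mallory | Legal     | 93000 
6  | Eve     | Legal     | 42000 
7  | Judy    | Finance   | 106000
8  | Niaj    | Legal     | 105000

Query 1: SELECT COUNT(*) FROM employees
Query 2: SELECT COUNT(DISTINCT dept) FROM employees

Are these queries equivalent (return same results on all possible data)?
No, not equivalent

Query 1 returns: [(8,)]
Query 2 returns: [(4,)]

Reason: COUNT(*) counts rows, COUNT(DISTINCT dept) counts unique depts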